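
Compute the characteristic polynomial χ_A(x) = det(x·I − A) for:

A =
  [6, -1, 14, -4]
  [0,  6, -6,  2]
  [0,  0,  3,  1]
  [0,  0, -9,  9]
x^4 - 24*x^3 + 216*x^2 - 864*x + 1296

Expanding det(x·I − A) (e.g. by cofactor expansion or by noting that A is similar to its Jordan form J, which has the same characteristic polynomial as A) gives
  χ_A(x) = x^4 - 24*x^3 + 216*x^2 - 864*x + 1296
which factors as (x - 6)^4. The eigenvalues (with algebraic multiplicities) are λ = 6 with multiplicity 4.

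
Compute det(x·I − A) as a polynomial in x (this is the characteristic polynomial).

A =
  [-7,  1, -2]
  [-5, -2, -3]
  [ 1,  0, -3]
x^3 + 12*x^2 + 48*x + 64

Expanding det(x·I − A) (e.g. by cofactor expansion or by noting that A is similar to its Jordan form J, which has the same characteristic polynomial as A) gives
  χ_A(x) = x^3 + 12*x^2 + 48*x + 64
which factors as (x + 4)^3. The eigenvalues (with algebraic multiplicities) are λ = -4 with multiplicity 3.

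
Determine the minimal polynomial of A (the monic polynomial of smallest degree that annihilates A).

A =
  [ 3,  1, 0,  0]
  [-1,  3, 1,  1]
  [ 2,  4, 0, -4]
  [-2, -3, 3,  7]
x^4 - 13*x^3 + 63*x^2 - 135*x + 108

The characteristic polynomial is χ_A(x) = (x - 4)*(x - 3)^3, so the eigenvalues are known. The minimal polynomial is
  m_A(x) = Π_λ (x − λ)^{k_λ}
where k_λ is the size of the *largest* Jordan block for λ (equivalently, the smallest k with (A − λI)^k v = 0 for every generalised eigenvector v of λ).

  λ = 3: largest Jordan block has size 3, contributing (x − 3)^3
  λ = 4: largest Jordan block has size 1, contributing (x − 4)

So m_A(x) = (x - 4)*(x - 3)^3 = x^4 - 13*x^3 + 63*x^2 - 135*x + 108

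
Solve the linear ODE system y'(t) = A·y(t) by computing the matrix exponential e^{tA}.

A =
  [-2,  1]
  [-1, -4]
e^{tA} =
  [t*exp(-3*t) + exp(-3*t), t*exp(-3*t)]
  [-t*exp(-3*t), -t*exp(-3*t) + exp(-3*t)]

Strategy: write A = P · J · P⁻¹ where J is a Jordan canonical form, so e^{tA} = P · e^{tJ} · P⁻¹, and e^{tJ} can be computed block-by-block.

A has Jordan form
J =
  [-3,  1]
  [ 0, -3]
(up to reordering of blocks).

Per-block formulas:
  For a 2×2 Jordan block J_2(-3): exp(t · J_2(-3)) = e^(-3t)·(I + t·N), where N is the 2×2 nilpotent shift.

After assembling e^{tJ} and conjugating by P, we get:

e^{tA} =
  [t*exp(-3*t) + exp(-3*t), t*exp(-3*t)]
  [-t*exp(-3*t), -t*exp(-3*t) + exp(-3*t)]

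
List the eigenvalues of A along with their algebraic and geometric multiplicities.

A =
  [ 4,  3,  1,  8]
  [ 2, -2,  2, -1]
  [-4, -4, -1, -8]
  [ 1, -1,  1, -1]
λ = -1: alg = 3, geom = 1; λ = 3: alg = 1, geom = 1

Step 1 — factor the characteristic polynomial to read off the algebraic multiplicities:
  χ_A(x) = (x - 3)*(x + 1)^3

Step 2 — compute geometric multiplicities via the rank-nullity identity g(λ) = n − rank(A − λI):
  rank(A − (-1)·I) = 3, so dim ker(A − (-1)·I) = n − 3 = 1
  rank(A − (3)·I) = 3, so dim ker(A − (3)·I) = n − 3 = 1

Summary:
  λ = -1: algebraic multiplicity = 3, geometric multiplicity = 1
  λ = 3: algebraic multiplicity = 1, geometric multiplicity = 1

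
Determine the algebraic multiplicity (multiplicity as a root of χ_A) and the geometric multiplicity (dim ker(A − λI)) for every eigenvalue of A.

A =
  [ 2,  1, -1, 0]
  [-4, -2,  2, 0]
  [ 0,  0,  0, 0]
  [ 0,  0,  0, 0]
λ = 0: alg = 4, geom = 3

Step 1 — factor the characteristic polynomial to read off the algebraic multiplicities:
  χ_A(x) = x^4

Step 2 — compute geometric multiplicities via the rank-nullity identity g(λ) = n − rank(A − λI):
  rank(A − (0)·I) = 1, so dim ker(A − (0)·I) = n − 1 = 3

Summary:
  λ = 0: algebraic multiplicity = 4, geometric multiplicity = 3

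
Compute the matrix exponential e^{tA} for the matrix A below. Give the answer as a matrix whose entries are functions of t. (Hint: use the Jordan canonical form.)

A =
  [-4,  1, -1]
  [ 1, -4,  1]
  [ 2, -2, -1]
e^{tA} =
  [-t*exp(-3*t) + exp(-3*t), t*exp(-3*t), -t*exp(-3*t)]
  [t*exp(-3*t), -t*exp(-3*t) + exp(-3*t), t*exp(-3*t)]
  [2*t*exp(-3*t), -2*t*exp(-3*t), 2*t*exp(-3*t) + exp(-3*t)]

Strategy: write A = P · J · P⁻¹ where J is a Jordan canonical form, so e^{tA} = P · e^{tJ} · P⁻¹, and e^{tJ} can be computed block-by-block.

A has Jordan form
J =
  [-3,  1,  0]
  [ 0, -3,  0]
  [ 0,  0, -3]
(up to reordering of blocks).

Per-block formulas:
  For a 2×2 Jordan block J_2(-3): exp(t · J_2(-3)) = e^(-3t)·(I + t·N), where N is the 2×2 nilpotent shift.
  For a 1×1 block at λ = -3: exp(t · [-3]) = [e^(-3t)].

After assembling e^{tJ} and conjugating by P, we get:

e^{tA} =
  [-t*exp(-3*t) + exp(-3*t), t*exp(-3*t), -t*exp(-3*t)]
  [t*exp(-3*t), -t*exp(-3*t) + exp(-3*t), t*exp(-3*t)]
  [2*t*exp(-3*t), -2*t*exp(-3*t), 2*t*exp(-3*t) + exp(-3*t)]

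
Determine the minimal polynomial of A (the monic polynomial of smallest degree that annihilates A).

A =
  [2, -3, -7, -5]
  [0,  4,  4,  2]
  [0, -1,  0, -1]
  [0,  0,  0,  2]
x^3 - 6*x^2 + 12*x - 8

The characteristic polynomial is χ_A(x) = (x - 2)^4, so the eigenvalues are known. The minimal polynomial is
  m_A(x) = Π_λ (x − λ)^{k_λ}
where k_λ is the size of the *largest* Jordan block for λ (equivalently, the smallest k with (A − λI)^k v = 0 for every generalised eigenvector v of λ).

  λ = 2: largest Jordan block has size 3, contributing (x − 2)^3

So m_A(x) = (x - 2)^3 = x^3 - 6*x^2 + 12*x - 8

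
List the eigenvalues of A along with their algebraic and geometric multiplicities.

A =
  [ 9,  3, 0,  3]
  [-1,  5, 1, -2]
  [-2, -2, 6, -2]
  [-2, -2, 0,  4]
λ = 6: alg = 4, geom = 2

Step 1 — factor the characteristic polynomial to read off the algebraic multiplicities:
  χ_A(x) = (x - 6)^4

Step 2 — compute geometric multiplicities via the rank-nullity identity g(λ) = n − rank(A − λI):
  rank(A − (6)·I) = 2, so dim ker(A − (6)·I) = n − 2 = 2

Summary:
  λ = 6: algebraic multiplicity = 4, geometric multiplicity = 2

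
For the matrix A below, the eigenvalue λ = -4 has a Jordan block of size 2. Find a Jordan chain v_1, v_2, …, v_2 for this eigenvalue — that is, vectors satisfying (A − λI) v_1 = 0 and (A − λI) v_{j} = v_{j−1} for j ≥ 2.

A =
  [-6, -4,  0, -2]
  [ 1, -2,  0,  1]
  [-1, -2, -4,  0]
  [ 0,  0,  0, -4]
A Jordan chain for λ = -4 of length 2:
v_1 = (-2, 1, -1, 0)ᵀ
v_2 = (1, 0, 0, 0)ᵀ

Let N = A − (-4)·I. We want v_2 with N^2 v_2 = 0 but N^1 v_2 ≠ 0; then v_{j-1} := N · v_j for j = 2, …, 2.

Pick v_2 = (1, 0, 0, 0)ᵀ.
Then v_1 = N · v_2 = (-2, 1, -1, 0)ᵀ.

Sanity check: (A − (-4)·I) v_1 = (0, 0, 0, 0)ᵀ = 0. ✓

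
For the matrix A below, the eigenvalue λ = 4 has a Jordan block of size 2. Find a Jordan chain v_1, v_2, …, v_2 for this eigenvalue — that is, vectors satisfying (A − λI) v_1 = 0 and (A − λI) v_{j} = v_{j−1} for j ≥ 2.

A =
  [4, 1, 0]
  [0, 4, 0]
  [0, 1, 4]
A Jordan chain for λ = 4 of length 2:
v_1 = (1, 0, 1)ᵀ
v_2 = (0, 1, 0)ᵀ

Let N = A − (4)·I. We want v_2 with N^2 v_2 = 0 but N^1 v_2 ≠ 0; then v_{j-1} := N · v_j for j = 2, …, 2.

Pick v_2 = (0, 1, 0)ᵀ.
Then v_1 = N · v_2 = (1, 0, 1)ᵀ.

Sanity check: (A − (4)·I) v_1 = (0, 0, 0)ᵀ = 0. ✓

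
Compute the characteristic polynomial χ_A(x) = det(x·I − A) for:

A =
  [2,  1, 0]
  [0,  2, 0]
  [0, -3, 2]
x^3 - 6*x^2 + 12*x - 8

Expanding det(x·I − A) (e.g. by cofactor expansion or by noting that A is similar to its Jordan form J, which has the same characteristic polynomial as A) gives
  χ_A(x) = x^3 - 6*x^2 + 12*x - 8
which factors as (x - 2)^3. The eigenvalues (with algebraic multiplicities) are λ = 2 with multiplicity 3.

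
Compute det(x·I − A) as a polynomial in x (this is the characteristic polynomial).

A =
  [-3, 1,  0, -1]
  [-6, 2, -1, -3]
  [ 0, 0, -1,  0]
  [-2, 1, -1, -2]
x^4 + 4*x^3 + 6*x^2 + 4*x + 1

Expanding det(x·I − A) (e.g. by cofactor expansion or by noting that A is similar to its Jordan form J, which has the same characteristic polynomial as A) gives
  χ_A(x) = x^4 + 4*x^3 + 6*x^2 + 4*x + 1
which factors as (x + 1)^4. The eigenvalues (with algebraic multiplicities) are λ = -1 with multiplicity 4.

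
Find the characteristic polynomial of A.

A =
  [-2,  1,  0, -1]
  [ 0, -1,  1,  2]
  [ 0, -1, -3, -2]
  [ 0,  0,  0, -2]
x^4 + 8*x^3 + 24*x^2 + 32*x + 16

Expanding det(x·I − A) (e.g. by cofactor expansion or by noting that A is similar to its Jordan form J, which has the same characteristic polynomial as A) gives
  χ_A(x) = x^4 + 8*x^3 + 24*x^2 + 32*x + 16
which factors as (x + 2)^4. The eigenvalues (with algebraic multiplicities) are λ = -2 with multiplicity 4.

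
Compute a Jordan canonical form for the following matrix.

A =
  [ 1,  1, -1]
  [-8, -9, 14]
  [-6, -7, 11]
J_3(1)

The characteristic polynomial is
  det(x·I − A) = x^3 - 3*x^2 + 3*x - 1 = (x - 1)^3

Eigenvalues and multiplicities (the geometric multiplicity of λ is n − rank(A − λI), which equals the number of Jordan blocks for λ):
  λ = 1: algebraic multiplicity = 3, geometric multiplicity = 1

Determining the block sizes for each eigenvalue:
  λ = 1: one block (gm = 1), so the single block has size am = 3 → block sizes [3]

Assembling the blocks gives a Jordan form
J =
  [1, 1, 0]
  [0, 1, 1]
  [0, 0, 1]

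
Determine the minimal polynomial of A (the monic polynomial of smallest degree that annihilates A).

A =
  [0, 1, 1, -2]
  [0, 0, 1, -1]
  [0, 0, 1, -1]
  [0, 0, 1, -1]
x^2

The characteristic polynomial is χ_A(x) = x^4, so the eigenvalues are known. The minimal polynomial is
  m_A(x) = Π_λ (x − λ)^{k_λ}
where k_λ is the size of the *largest* Jordan block for λ (equivalently, the smallest k with (A − λI)^k v = 0 for every generalised eigenvector v of λ).

  λ = 0: largest Jordan block has size 2, contributing (x − 0)^2

So m_A(x) = x^2 = x^2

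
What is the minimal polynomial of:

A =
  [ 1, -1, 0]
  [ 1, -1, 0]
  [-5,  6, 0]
x^3

The characteristic polynomial is χ_A(x) = x^3, so the eigenvalues are known. The minimal polynomial is
  m_A(x) = Π_λ (x − λ)^{k_λ}
where k_λ is the size of the *largest* Jordan block for λ (equivalently, the smallest k with (A − λI)^k v = 0 for every generalised eigenvector v of λ).

  λ = 0: largest Jordan block has size 3, contributing (x − 0)^3

So m_A(x) = x^3 = x^3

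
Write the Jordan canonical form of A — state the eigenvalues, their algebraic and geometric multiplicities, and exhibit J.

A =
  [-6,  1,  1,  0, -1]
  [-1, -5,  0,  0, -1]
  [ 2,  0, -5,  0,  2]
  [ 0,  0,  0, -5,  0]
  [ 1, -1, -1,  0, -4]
J_3(-5) ⊕ J_1(-5) ⊕ J_1(-5)

The characteristic polynomial is
  det(x·I − A) = x^5 + 25*x^4 + 250*x^3 + 1250*x^2 + 3125*x + 3125 = (x + 5)^5

Eigenvalues and multiplicities (the geometric multiplicity of λ is n − rank(A − λI), which equals the number of Jordan blocks for λ):
  λ = -5: algebraic multiplicity = 5, geometric multiplicity = 3

Determining the block sizes for each eigenvalue:
  λ = -5: with am = 5 and gm = 3, the partition is not yet determined (e.g. several partitions of 5 into 3 parts exist). Let N = A − (-5)·I. Computing rank(N^1) = 2, rank(N^2) = 1, rank(N^3) = 0; the number of blocks of size ≥ j is rank(N^{j−1}) − rank(N^j), giving [3, 1, 1]. So we have 1 block(s) of size 3, 2 block(s) of size 1 → block sizes [3, 1, 1]

Assembling the blocks gives a Jordan form
J =
  [-5,  1,  0,  0,  0]
  [ 0, -5,  1,  0,  0]
  [ 0,  0, -5,  0,  0]
  [ 0,  0,  0, -5,  0]
  [ 0,  0,  0,  0, -5]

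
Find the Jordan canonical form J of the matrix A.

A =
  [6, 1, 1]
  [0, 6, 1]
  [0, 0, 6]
J_3(6)

The characteristic polynomial is
  det(x·I − A) = x^3 - 18*x^2 + 108*x - 216 = (x - 6)^3

Eigenvalues and multiplicities (the geometric multiplicity of λ is n − rank(A − λI), which equals the number of Jordan blocks for λ):
  λ = 6: algebraic multiplicity = 3, geometric multiplicity = 1

Determining the block sizes for each eigenvalue:
  λ = 6: one block (gm = 1), so the single block has size am = 3 → block sizes [3]

Assembling the blocks gives a Jordan form
J =
  [6, 1, 0]
  [0, 6, 1]
  [0, 0, 6]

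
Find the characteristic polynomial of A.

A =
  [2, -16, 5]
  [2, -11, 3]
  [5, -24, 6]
x^3 + 3*x^2 + 3*x + 1

Expanding det(x·I − A) (e.g. by cofactor expansion or by noting that A is similar to its Jordan form J, which has the same characteristic polynomial as A) gives
  χ_A(x) = x^3 + 3*x^2 + 3*x + 1
which factors as (x + 1)^3. The eigenvalues (with algebraic multiplicities) are λ = -1 with multiplicity 3.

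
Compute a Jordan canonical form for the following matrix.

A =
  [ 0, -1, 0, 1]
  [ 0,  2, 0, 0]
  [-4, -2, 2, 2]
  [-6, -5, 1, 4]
J_3(2) ⊕ J_1(2)

The characteristic polynomial is
  det(x·I − A) = x^4 - 8*x^3 + 24*x^2 - 32*x + 16 = (x - 2)^4

Eigenvalues and multiplicities (the geometric multiplicity of λ is n − rank(A − λI), which equals the number of Jordan blocks for λ):
  λ = 2: algebraic multiplicity = 4, geometric multiplicity = 2

Determining the block sizes for each eigenvalue:
  λ = 2: with am = 4 and gm = 2, the partition is not yet determined (e.g. several partitions of 4 into 2 parts exist). Let N = A − (2)·I. Computing rank(N^1) = 2, rank(N^2) = 1, rank(N^3) = 0; the number of blocks of size ≥ j is rank(N^{j−1}) − rank(N^j), giving [2, 1, 1]. So we have 1 block(s) of size 3, 1 block(s) of size 1 → block sizes [3, 1]

Assembling the blocks gives a Jordan form
J =
  [2, 1, 0, 0]
  [0, 2, 1, 0]
  [0, 0, 2, 0]
  [0, 0, 0, 2]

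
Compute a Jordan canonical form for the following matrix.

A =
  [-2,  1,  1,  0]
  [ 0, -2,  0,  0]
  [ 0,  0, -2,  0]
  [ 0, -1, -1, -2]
J_2(-2) ⊕ J_1(-2) ⊕ J_1(-2)

The characteristic polynomial is
  det(x·I − A) = x^4 + 8*x^3 + 24*x^2 + 32*x + 16 = (x + 2)^4

Eigenvalues and multiplicities (the geometric multiplicity of λ is n − rank(A − λI), which equals the number of Jordan blocks for λ):
  λ = -2: algebraic multiplicity = 4, geometric multiplicity = 3

Determining the block sizes for each eigenvalue:
  λ = -2: 3 blocks summing to 4 forces exactly one block of size 2 and the rest size 1 → block sizes [2, 1, 1]

Assembling the blocks gives a Jordan form
J =
  [-2,  1,  0,  0]
  [ 0, -2,  0,  0]
  [ 0,  0, -2,  0]
  [ 0,  0,  0, -2]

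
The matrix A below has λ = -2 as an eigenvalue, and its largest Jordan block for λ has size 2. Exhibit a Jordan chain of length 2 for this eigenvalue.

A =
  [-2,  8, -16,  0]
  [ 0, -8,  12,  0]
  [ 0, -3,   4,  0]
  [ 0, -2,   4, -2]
A Jordan chain for λ = -2 of length 2:
v_1 = (8, -6, -3, -2)ᵀ
v_2 = (0, 1, 0, 0)ᵀ

Let N = A − (-2)·I. We want v_2 with N^2 v_2 = 0 but N^1 v_2 ≠ 0; then v_{j-1} := N · v_j for j = 2, …, 2.

Pick v_2 = (0, 1, 0, 0)ᵀ.
Then v_1 = N · v_2 = (8, -6, -3, -2)ᵀ.

Sanity check: (A − (-2)·I) v_1 = (0, 0, 0, 0)ᵀ = 0. ✓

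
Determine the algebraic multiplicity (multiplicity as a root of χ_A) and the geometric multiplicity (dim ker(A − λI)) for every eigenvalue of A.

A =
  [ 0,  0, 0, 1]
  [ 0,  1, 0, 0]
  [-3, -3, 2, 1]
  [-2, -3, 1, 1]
λ = 1: alg = 4, geom = 2

Step 1 — factor the characteristic polynomial to read off the algebraic multiplicities:
  χ_A(x) = (x - 1)^4

Step 2 — compute geometric multiplicities via the rank-nullity identity g(λ) = n − rank(A − λI):
  rank(A − (1)·I) = 2, so dim ker(A − (1)·I) = n − 2 = 2

Summary:
  λ = 1: algebraic multiplicity = 4, geometric multiplicity = 2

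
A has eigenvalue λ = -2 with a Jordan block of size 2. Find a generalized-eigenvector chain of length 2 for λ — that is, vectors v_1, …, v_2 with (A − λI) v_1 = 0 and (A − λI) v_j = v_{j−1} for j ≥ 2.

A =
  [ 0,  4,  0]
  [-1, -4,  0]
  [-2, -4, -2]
A Jordan chain for λ = -2 of length 2:
v_1 = (2, -1, -2)ᵀ
v_2 = (1, 0, 0)ᵀ

Let N = A − (-2)·I. We want v_2 with N^2 v_2 = 0 but N^1 v_2 ≠ 0; then v_{j-1} := N · v_j for j = 2, …, 2.

Pick v_2 = (1, 0, 0)ᵀ.
Then v_1 = N · v_2 = (2, -1, -2)ᵀ.

Sanity check: (A − (-2)·I) v_1 = (0, 0, 0)ᵀ = 0. ✓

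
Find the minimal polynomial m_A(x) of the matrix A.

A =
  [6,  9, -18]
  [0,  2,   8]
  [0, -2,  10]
x^2 - 12*x + 36

The characteristic polynomial is χ_A(x) = (x - 6)^3, so the eigenvalues are known. The minimal polynomial is
  m_A(x) = Π_λ (x − λ)^{k_λ}
where k_λ is the size of the *largest* Jordan block for λ (equivalently, the smallest k with (A − λI)^k v = 0 for every generalised eigenvector v of λ).

  λ = 6: largest Jordan block has size 2, contributing (x − 6)^2

So m_A(x) = (x - 6)^2 = x^2 - 12*x + 36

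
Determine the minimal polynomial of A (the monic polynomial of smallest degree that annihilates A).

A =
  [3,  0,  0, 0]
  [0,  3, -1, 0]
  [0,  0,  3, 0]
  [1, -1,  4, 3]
x^3 - 9*x^2 + 27*x - 27

The characteristic polynomial is χ_A(x) = (x - 3)^4, so the eigenvalues are known. The minimal polynomial is
  m_A(x) = Π_λ (x − λ)^{k_λ}
where k_λ is the size of the *largest* Jordan block for λ (equivalently, the smallest k with (A − λI)^k v = 0 for every generalised eigenvector v of λ).

  λ = 3: largest Jordan block has size 3, contributing (x − 3)^3

So m_A(x) = (x - 3)^3 = x^3 - 9*x^2 + 27*x - 27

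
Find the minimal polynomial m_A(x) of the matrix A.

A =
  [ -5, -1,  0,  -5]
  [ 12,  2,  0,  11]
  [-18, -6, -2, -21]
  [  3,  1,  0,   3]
x^3 - 3*x + 2

The characteristic polynomial is χ_A(x) = (x - 1)^2*(x + 2)^2, so the eigenvalues are known. The minimal polynomial is
  m_A(x) = Π_λ (x − λ)^{k_λ}
where k_λ is the size of the *largest* Jordan block for λ (equivalently, the smallest k with (A − λI)^k v = 0 for every generalised eigenvector v of λ).

  λ = -2: largest Jordan block has size 1, contributing (x + 2)
  λ = 1: largest Jordan block has size 2, contributing (x − 1)^2

So m_A(x) = (x - 1)^2*(x + 2) = x^3 - 3*x + 2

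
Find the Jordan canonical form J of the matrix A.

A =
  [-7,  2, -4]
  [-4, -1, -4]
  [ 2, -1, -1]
J_2(-3) ⊕ J_1(-3)

The characteristic polynomial is
  det(x·I − A) = x^3 + 9*x^2 + 27*x + 27 = (x + 3)^3

Eigenvalues and multiplicities (the geometric multiplicity of λ is n − rank(A − λI), which equals the number of Jordan blocks for λ):
  λ = -3: algebraic multiplicity = 3, geometric multiplicity = 2

Determining the block sizes for each eigenvalue:
  λ = -3: 2 blocks summing to 3 forces exactly one block of size 2 and the rest size 1 → block sizes [2, 1]

Assembling the blocks gives a Jordan form
J =
  [-3,  1,  0]
  [ 0, -3,  0]
  [ 0,  0, -3]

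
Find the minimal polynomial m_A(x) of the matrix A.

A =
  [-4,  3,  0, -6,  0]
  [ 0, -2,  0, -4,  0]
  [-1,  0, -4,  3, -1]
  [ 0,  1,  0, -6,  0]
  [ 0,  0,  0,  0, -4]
x^2 + 8*x + 16

The characteristic polynomial is χ_A(x) = (x + 4)^5, so the eigenvalues are known. The minimal polynomial is
  m_A(x) = Π_λ (x − λ)^{k_λ}
where k_λ is the size of the *largest* Jordan block for λ (equivalently, the smallest k with (A − λI)^k v = 0 for every generalised eigenvector v of λ).

  λ = -4: largest Jordan block has size 2, contributing (x + 4)^2

So m_A(x) = (x + 4)^2 = x^2 + 8*x + 16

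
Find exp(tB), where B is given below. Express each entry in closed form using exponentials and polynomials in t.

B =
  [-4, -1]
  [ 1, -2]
e^{tB} =
  [-t*exp(-3*t) + exp(-3*t), -t*exp(-3*t)]
  [t*exp(-3*t), t*exp(-3*t) + exp(-3*t)]

Strategy: write B = P · J · P⁻¹ where J is a Jordan canonical form, so e^{tB} = P · e^{tJ} · P⁻¹, and e^{tJ} can be computed block-by-block.

B has Jordan form
J =
  [-3,  1]
  [ 0, -3]
(up to reordering of blocks).

Per-block formulas:
  For a 2×2 Jordan block J_2(-3): exp(t · J_2(-3)) = e^(-3t)·(I + t·N), where N is the 2×2 nilpotent shift.

After assembling e^{tJ} and conjugating by P, we get:

e^{tB} =
  [-t*exp(-3*t) + exp(-3*t), -t*exp(-3*t)]
  [t*exp(-3*t), t*exp(-3*t) + exp(-3*t)]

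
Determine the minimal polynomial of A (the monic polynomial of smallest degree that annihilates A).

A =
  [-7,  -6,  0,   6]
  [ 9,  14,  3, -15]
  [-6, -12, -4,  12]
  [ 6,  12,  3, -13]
x^2 + 5*x + 4

The characteristic polynomial is χ_A(x) = (x + 1)^2*(x + 4)^2, so the eigenvalues are known. The minimal polynomial is
  m_A(x) = Π_λ (x − λ)^{k_λ}
where k_λ is the size of the *largest* Jordan block for λ (equivalently, the smallest k with (A − λI)^k v = 0 for every generalised eigenvector v of λ).

  λ = -4: largest Jordan block has size 1, contributing (x + 4)
  λ = -1: largest Jordan block has size 1, contributing (x + 1)

So m_A(x) = (x + 1)*(x + 4) = x^2 + 5*x + 4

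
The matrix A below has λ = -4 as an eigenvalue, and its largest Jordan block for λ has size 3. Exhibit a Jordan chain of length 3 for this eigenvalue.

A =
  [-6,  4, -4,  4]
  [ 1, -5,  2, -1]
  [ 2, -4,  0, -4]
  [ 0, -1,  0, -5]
A Jordan chain for λ = -4 of length 3:
v_1 = (0, 1, 0, -1)ᵀ
v_2 = (-2, 1, 2, 0)ᵀ
v_3 = (1, 0, 0, 0)ᵀ

Let N = A − (-4)·I. We want v_3 with N^3 v_3 = 0 but N^2 v_3 ≠ 0; then v_{j-1} := N · v_j for j = 3, …, 2.

Pick v_3 = (1, 0, 0, 0)ᵀ.
Then v_2 = N · v_3 = (-2, 1, 2, 0)ᵀ.
Then v_1 = N · v_2 = (0, 1, 0, -1)ᵀ.

Sanity check: (A − (-4)·I) v_1 = (0, 0, 0, 0)ᵀ = 0. ✓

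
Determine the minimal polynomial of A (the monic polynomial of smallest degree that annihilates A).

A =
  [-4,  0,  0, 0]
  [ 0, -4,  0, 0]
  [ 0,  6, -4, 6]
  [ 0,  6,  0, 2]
x^2 + 2*x - 8

The characteristic polynomial is χ_A(x) = (x - 2)*(x + 4)^3, so the eigenvalues are known. The minimal polynomial is
  m_A(x) = Π_λ (x − λ)^{k_λ}
where k_λ is the size of the *largest* Jordan block for λ (equivalently, the smallest k with (A − λI)^k v = 0 for every generalised eigenvector v of λ).

  λ = -4: largest Jordan block has size 1, contributing (x + 4)
  λ = 2: largest Jordan block has size 1, contributing (x − 2)

So m_A(x) = (x - 2)*(x + 4) = x^2 + 2*x - 8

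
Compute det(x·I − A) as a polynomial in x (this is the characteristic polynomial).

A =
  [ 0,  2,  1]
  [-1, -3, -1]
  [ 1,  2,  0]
x^3 + 3*x^2 + 3*x + 1

Expanding det(x·I − A) (e.g. by cofactor expansion or by noting that A is similar to its Jordan form J, which has the same characteristic polynomial as A) gives
  χ_A(x) = x^3 + 3*x^2 + 3*x + 1
which factors as (x + 1)^3. The eigenvalues (with algebraic multiplicities) are λ = -1 with multiplicity 3.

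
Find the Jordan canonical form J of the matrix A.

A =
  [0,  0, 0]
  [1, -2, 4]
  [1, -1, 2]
J_3(0)

The characteristic polynomial is
  det(x·I − A) = x^3

Eigenvalues and multiplicities (the geometric multiplicity of λ is n − rank(A − λI), which equals the number of Jordan blocks for λ):
  λ = 0: algebraic multiplicity = 3, geometric multiplicity = 1

Determining the block sizes for each eigenvalue:
  λ = 0: one block (gm = 1), so the single block has size am = 3 → block sizes [3]

Assembling the blocks gives a Jordan form
J =
  [0, 1, 0]
  [0, 0, 1]
  [0, 0, 0]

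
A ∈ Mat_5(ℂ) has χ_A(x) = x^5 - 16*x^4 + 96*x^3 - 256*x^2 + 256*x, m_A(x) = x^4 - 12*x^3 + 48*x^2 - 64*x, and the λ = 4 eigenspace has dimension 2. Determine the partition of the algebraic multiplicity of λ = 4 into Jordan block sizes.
Block sizes for λ = 4: [3, 1]

Step 1 — from the characteristic polynomial, algebraic multiplicity of λ = 4 is 4. From dim ker(A − (4)·I) = 2, there are exactly 2 Jordan blocks for λ = 4.
Step 2 — from the minimal polynomial, the factor (x − 4)^3 tells us the largest block for λ = 4 has size 3.
Step 3 — with total size 4, 2 blocks, and largest block 3, the block sizes (in nonincreasing order) are [3, 1].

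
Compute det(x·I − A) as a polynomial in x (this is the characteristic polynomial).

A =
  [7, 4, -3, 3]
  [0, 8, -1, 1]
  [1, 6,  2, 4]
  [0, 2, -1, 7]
x^4 - 24*x^3 + 216*x^2 - 864*x + 1296

Expanding det(x·I − A) (e.g. by cofactor expansion or by noting that A is similar to its Jordan form J, which has the same characteristic polynomial as A) gives
  χ_A(x) = x^4 - 24*x^3 + 216*x^2 - 864*x + 1296
which factors as (x - 6)^4. The eigenvalues (with algebraic multiplicities) are λ = 6 with multiplicity 4.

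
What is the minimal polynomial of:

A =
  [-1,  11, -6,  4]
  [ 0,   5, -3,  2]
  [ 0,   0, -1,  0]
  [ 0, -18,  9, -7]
x^3 + 3*x^2 + 3*x + 1

The characteristic polynomial is χ_A(x) = (x + 1)^4, so the eigenvalues are known. The minimal polynomial is
  m_A(x) = Π_λ (x − λ)^{k_λ}
where k_λ is the size of the *largest* Jordan block for λ (equivalently, the smallest k with (A − λI)^k v = 0 for every generalised eigenvector v of λ).

  λ = -1: largest Jordan block has size 3, contributing (x + 1)^3

So m_A(x) = (x + 1)^3 = x^3 + 3*x^2 + 3*x + 1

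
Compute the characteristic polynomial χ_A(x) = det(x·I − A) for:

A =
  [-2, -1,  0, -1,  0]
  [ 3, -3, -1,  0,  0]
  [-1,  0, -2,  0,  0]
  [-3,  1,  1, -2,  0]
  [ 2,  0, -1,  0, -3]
x^5 + 12*x^4 + 57*x^3 + 134*x^2 + 156*x + 72

Expanding det(x·I − A) (e.g. by cofactor expansion or by noting that A is similar to its Jordan form J, which has the same characteristic polynomial as A) gives
  χ_A(x) = x^5 + 12*x^4 + 57*x^3 + 134*x^2 + 156*x + 72
which factors as (x + 2)^3*(x + 3)^2. The eigenvalues (with algebraic multiplicities) are λ = -3 with multiplicity 2, λ = -2 with multiplicity 3.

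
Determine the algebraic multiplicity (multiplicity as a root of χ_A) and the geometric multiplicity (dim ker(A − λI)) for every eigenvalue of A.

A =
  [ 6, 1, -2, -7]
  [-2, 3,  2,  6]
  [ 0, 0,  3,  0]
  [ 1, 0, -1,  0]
λ = 3: alg = 4, geom = 2

Step 1 — factor the characteristic polynomial to read off the algebraic multiplicities:
  χ_A(x) = (x - 3)^4

Step 2 — compute geometric multiplicities via the rank-nullity identity g(λ) = n − rank(A − λI):
  rank(A − (3)·I) = 2, so dim ker(A − (3)·I) = n − 2 = 2

Summary:
  λ = 3: algebraic multiplicity = 4, geometric multiplicity = 2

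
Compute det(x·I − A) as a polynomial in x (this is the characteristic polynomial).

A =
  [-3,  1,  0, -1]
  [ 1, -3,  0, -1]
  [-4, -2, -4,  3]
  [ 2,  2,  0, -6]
x^4 + 16*x^3 + 96*x^2 + 256*x + 256

Expanding det(x·I − A) (e.g. by cofactor expansion or by noting that A is similar to its Jordan form J, which has the same characteristic polynomial as A) gives
  χ_A(x) = x^4 + 16*x^3 + 96*x^2 + 256*x + 256
which factors as (x + 4)^4. The eigenvalues (with algebraic multiplicities) are λ = -4 with multiplicity 4.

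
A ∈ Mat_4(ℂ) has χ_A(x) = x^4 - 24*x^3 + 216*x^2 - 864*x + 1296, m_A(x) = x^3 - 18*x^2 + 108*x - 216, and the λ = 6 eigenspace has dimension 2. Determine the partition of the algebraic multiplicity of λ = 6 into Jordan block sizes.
Block sizes for λ = 6: [3, 1]

Step 1 — from the characteristic polynomial, algebraic multiplicity of λ = 6 is 4. From dim ker(A − (6)·I) = 2, there are exactly 2 Jordan blocks for λ = 6.
Step 2 — from the minimal polynomial, the factor (x − 6)^3 tells us the largest block for λ = 6 has size 3.
Step 3 — with total size 4, 2 blocks, and largest block 3, the block sizes (in nonincreasing order) are [3, 1].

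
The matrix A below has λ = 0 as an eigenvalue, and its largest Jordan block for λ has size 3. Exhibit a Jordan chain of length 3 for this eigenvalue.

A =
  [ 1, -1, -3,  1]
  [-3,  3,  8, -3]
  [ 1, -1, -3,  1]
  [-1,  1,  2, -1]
A Jordan chain for λ = 0 of length 3:
v_1 = (0, -1, 0, -1)ᵀ
v_2 = (1, -3, 1, -1)ᵀ
v_3 = (1, 0, 0, 0)ᵀ

Let N = A − (0)·I. We want v_3 with N^3 v_3 = 0 but N^2 v_3 ≠ 0; then v_{j-1} := N · v_j for j = 3, …, 2.

Pick v_3 = (1, 0, 0, 0)ᵀ.
Then v_2 = N · v_3 = (1, -3, 1, -1)ᵀ.
Then v_1 = N · v_2 = (0, -1, 0, -1)ᵀ.

Sanity check: (A − (0)·I) v_1 = (0, 0, 0, 0)ᵀ = 0. ✓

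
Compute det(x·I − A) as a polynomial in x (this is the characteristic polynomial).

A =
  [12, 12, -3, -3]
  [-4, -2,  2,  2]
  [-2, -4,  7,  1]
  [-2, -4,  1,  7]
x^4 - 24*x^3 + 216*x^2 - 864*x + 1296

Expanding det(x·I − A) (e.g. by cofactor expansion or by noting that A is similar to its Jordan form J, which has the same characteristic polynomial as A) gives
  χ_A(x) = x^4 - 24*x^3 + 216*x^2 - 864*x + 1296
which factors as (x - 6)^4. The eigenvalues (with algebraic multiplicities) are λ = 6 with multiplicity 4.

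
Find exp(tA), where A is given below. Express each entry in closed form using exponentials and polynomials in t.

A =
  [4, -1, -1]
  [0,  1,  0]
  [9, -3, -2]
e^{tA} =
  [3*t*exp(t) + exp(t), -t*exp(t), -t*exp(t)]
  [0, exp(t), 0]
  [9*t*exp(t), -3*t*exp(t), -3*t*exp(t) + exp(t)]

Strategy: write A = P · J · P⁻¹ where J is a Jordan canonical form, so e^{tA} = P · e^{tJ} · P⁻¹, and e^{tJ} can be computed block-by-block.

A has Jordan form
J =
  [1, 1, 0]
  [0, 1, 0]
  [0, 0, 1]
(up to reordering of blocks).

Per-block formulas:
  For a 2×2 Jordan block J_2(1): exp(t · J_2(1)) = e^(1t)·(I + t·N), where N is the 2×2 nilpotent shift.
  For a 1×1 block at λ = 1: exp(t · [1]) = [e^(1t)].

After assembling e^{tJ} and conjugating by P, we get:

e^{tA} =
  [3*t*exp(t) + exp(t), -t*exp(t), -t*exp(t)]
  [0, exp(t), 0]
  [9*t*exp(t), -3*t*exp(t), -3*t*exp(t) + exp(t)]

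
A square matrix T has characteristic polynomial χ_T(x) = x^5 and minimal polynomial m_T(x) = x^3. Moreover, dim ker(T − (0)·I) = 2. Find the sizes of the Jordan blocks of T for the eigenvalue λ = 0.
Block sizes for λ = 0: [3, 2]

Step 1 — from the characteristic polynomial, algebraic multiplicity of λ = 0 is 5. From dim ker(T − (0)·I) = 2, there are exactly 2 Jordan blocks for λ = 0.
Step 2 — from the minimal polynomial, the factor (x − 0)^3 tells us the largest block for λ = 0 has size 3.
Step 3 — with total size 5, 2 blocks, and largest block 3, the block sizes (in nonincreasing order) are [3, 2].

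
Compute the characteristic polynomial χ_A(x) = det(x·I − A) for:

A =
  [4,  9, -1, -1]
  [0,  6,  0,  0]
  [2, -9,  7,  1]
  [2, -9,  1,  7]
x^4 - 24*x^3 + 216*x^2 - 864*x + 1296

Expanding det(x·I − A) (e.g. by cofactor expansion or by noting that A is similar to its Jordan form J, which has the same characteristic polynomial as A) gives
  χ_A(x) = x^4 - 24*x^3 + 216*x^2 - 864*x + 1296
which factors as (x - 6)^4. The eigenvalues (with algebraic multiplicities) are λ = 6 with multiplicity 4.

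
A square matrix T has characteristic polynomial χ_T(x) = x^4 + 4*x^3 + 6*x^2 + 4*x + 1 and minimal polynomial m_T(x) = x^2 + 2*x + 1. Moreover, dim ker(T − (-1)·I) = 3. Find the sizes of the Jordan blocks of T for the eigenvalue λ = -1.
Block sizes for λ = -1: [2, 1, 1]

Step 1 — from the characteristic polynomial, algebraic multiplicity of λ = -1 is 4. From dim ker(T − (-1)·I) = 3, there are exactly 3 Jordan blocks for λ = -1.
Step 2 — from the minimal polynomial, the factor (x + 1)^2 tells us the largest block for λ = -1 has size 2.
Step 3 — with total size 4, 3 blocks, and largest block 2, the block sizes (in nonincreasing order) are [2, 1, 1].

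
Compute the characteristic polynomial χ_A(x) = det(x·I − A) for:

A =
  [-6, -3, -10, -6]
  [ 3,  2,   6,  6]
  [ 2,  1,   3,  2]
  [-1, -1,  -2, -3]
x^4 + 4*x^3 + 6*x^2 + 4*x + 1

Expanding det(x·I − A) (e.g. by cofactor expansion or by noting that A is similar to its Jordan form J, which has the same characteristic polynomial as A) gives
  χ_A(x) = x^4 + 4*x^3 + 6*x^2 + 4*x + 1
which factors as (x + 1)^4. The eigenvalues (with algebraic multiplicities) are λ = -1 with multiplicity 4.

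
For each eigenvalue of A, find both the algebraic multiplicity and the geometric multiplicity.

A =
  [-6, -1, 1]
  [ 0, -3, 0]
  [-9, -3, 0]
λ = -3: alg = 3, geom = 2

Step 1 — factor the characteristic polynomial to read off the algebraic multiplicities:
  χ_A(x) = (x + 3)^3

Step 2 — compute geometric multiplicities via the rank-nullity identity g(λ) = n − rank(A − λI):
  rank(A − (-3)·I) = 1, so dim ker(A − (-3)·I) = n − 1 = 2

Summary:
  λ = -3: algebraic multiplicity = 3, geometric multiplicity = 2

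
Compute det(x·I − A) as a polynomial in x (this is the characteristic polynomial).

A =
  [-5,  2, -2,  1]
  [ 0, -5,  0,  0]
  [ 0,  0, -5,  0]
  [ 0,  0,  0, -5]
x^4 + 20*x^3 + 150*x^2 + 500*x + 625

Expanding det(x·I − A) (e.g. by cofactor expansion or by noting that A is similar to its Jordan form J, which has the same characteristic polynomial as A) gives
  χ_A(x) = x^4 + 20*x^3 + 150*x^2 + 500*x + 625
which factors as (x + 5)^4. The eigenvalues (with algebraic multiplicities) are λ = -5 with multiplicity 4.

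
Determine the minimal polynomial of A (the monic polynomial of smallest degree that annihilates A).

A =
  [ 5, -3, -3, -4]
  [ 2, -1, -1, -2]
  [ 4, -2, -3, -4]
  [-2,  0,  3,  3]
x^3 - 3*x^2 + 3*x - 1

The characteristic polynomial is χ_A(x) = (x - 1)^4, so the eigenvalues are known. The minimal polynomial is
  m_A(x) = Π_λ (x − λ)^{k_λ}
where k_λ is the size of the *largest* Jordan block for λ (equivalently, the smallest k with (A − λI)^k v = 0 for every generalised eigenvector v of λ).

  λ = 1: largest Jordan block has size 3, contributing (x − 1)^3

So m_A(x) = (x - 1)^3 = x^3 - 3*x^2 + 3*x - 1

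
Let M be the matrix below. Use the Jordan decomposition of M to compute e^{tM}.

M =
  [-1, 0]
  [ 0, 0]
e^{tM} =
  [exp(-t), 0]
  [0, 1]

Strategy: write M = P · J · P⁻¹ where J is a Jordan canonical form, so e^{tM} = P · e^{tJ} · P⁻¹, and e^{tJ} can be computed block-by-block.

M has Jordan form
J =
  [-1, 0]
  [ 0, 0]
(up to reordering of blocks).

Per-block formulas:
  For a 1×1 block at λ = -1: exp(t · [-1]) = [e^(-1t)].
  For a 1×1 block at λ = 0: exp(t · [0]) = [e^(0t)].

After assembling e^{tJ} and conjugating by P, we get:

e^{tM} =
  [exp(-t), 0]
  [0, 1]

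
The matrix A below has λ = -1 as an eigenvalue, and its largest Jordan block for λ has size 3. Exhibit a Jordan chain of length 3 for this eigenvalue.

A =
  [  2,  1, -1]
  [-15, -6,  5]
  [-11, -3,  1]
A Jordan chain for λ = -1 of length 3:
v_1 = (5, -25, -10)ᵀ
v_2 = (3, -15, -11)ᵀ
v_3 = (1, 0, 0)ᵀ

Let N = A − (-1)·I. We want v_3 with N^3 v_3 = 0 but N^2 v_3 ≠ 0; then v_{j-1} := N · v_j for j = 3, …, 2.

Pick v_3 = (1, 0, 0)ᵀ.
Then v_2 = N · v_3 = (3, -15, -11)ᵀ.
Then v_1 = N · v_2 = (5, -25, -10)ᵀ.

Sanity check: (A − (-1)·I) v_1 = (0, 0, 0)ᵀ = 0. ✓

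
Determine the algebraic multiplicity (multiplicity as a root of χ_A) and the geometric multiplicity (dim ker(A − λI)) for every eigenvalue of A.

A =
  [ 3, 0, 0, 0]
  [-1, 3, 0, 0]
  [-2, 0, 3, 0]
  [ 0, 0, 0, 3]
λ = 3: alg = 4, geom = 3

Step 1 — factor the characteristic polynomial to read off the algebraic multiplicities:
  χ_A(x) = (x - 3)^4

Step 2 — compute geometric multiplicities via the rank-nullity identity g(λ) = n − rank(A − λI):
  rank(A − (3)·I) = 1, so dim ker(A − (3)·I) = n − 1 = 3

Summary:
  λ = 3: algebraic multiplicity = 4, geometric multiplicity = 3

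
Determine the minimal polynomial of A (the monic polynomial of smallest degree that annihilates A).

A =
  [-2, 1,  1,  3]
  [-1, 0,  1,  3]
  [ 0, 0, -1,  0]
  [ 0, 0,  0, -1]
x^2 + 2*x + 1

The characteristic polynomial is χ_A(x) = (x + 1)^4, so the eigenvalues are known. The minimal polynomial is
  m_A(x) = Π_λ (x − λ)^{k_λ}
where k_λ is the size of the *largest* Jordan block for λ (equivalently, the smallest k with (A − λI)^k v = 0 for every generalised eigenvector v of λ).

  λ = -1: largest Jordan block has size 2, contributing (x + 1)^2

So m_A(x) = (x + 1)^2 = x^2 + 2*x + 1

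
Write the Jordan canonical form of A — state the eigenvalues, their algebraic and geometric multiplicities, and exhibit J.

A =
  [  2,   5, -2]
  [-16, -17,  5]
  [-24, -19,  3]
J_3(-4)

The characteristic polynomial is
  det(x·I − A) = x^3 + 12*x^2 + 48*x + 64 = (x + 4)^3

Eigenvalues and multiplicities (the geometric multiplicity of λ is n − rank(A − λI), which equals the number of Jordan blocks for λ):
  λ = -4: algebraic multiplicity = 3, geometric multiplicity = 1

Determining the block sizes for each eigenvalue:
  λ = -4: one block (gm = 1), so the single block has size am = 3 → block sizes [3]

Assembling the blocks gives a Jordan form
J =
  [-4,  1,  0]
  [ 0, -4,  1]
  [ 0,  0, -4]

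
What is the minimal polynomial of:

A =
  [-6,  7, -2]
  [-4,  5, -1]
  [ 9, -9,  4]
x^3 - 3*x^2 + 3*x - 1

The characteristic polynomial is χ_A(x) = (x - 1)^3, so the eigenvalues are known. The minimal polynomial is
  m_A(x) = Π_λ (x − λ)^{k_λ}
where k_λ is the size of the *largest* Jordan block for λ (equivalently, the smallest k with (A − λI)^k v = 0 for every generalised eigenvector v of λ).

  λ = 1: largest Jordan block has size 3, contributing (x − 1)^3

So m_A(x) = (x - 1)^3 = x^3 - 3*x^2 + 3*x - 1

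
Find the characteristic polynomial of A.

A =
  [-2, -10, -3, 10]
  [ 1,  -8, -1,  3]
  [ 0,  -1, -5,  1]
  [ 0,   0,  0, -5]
x^4 + 20*x^3 + 150*x^2 + 500*x + 625

Expanding det(x·I − A) (e.g. by cofactor expansion or by noting that A is similar to its Jordan form J, which has the same characteristic polynomial as A) gives
  χ_A(x) = x^4 + 20*x^3 + 150*x^2 + 500*x + 625
which factors as (x + 5)^4. The eigenvalues (with algebraic multiplicities) are λ = -5 with multiplicity 4.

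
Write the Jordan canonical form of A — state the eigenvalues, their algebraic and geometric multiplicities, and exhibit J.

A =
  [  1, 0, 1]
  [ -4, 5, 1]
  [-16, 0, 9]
J_2(5) ⊕ J_1(5)

The characteristic polynomial is
  det(x·I − A) = x^3 - 15*x^2 + 75*x - 125 = (x - 5)^3

Eigenvalues and multiplicities (the geometric multiplicity of λ is n − rank(A − λI), which equals the number of Jordan blocks for λ):
  λ = 5: algebraic multiplicity = 3, geometric multiplicity = 2

Determining the block sizes for each eigenvalue:
  λ = 5: 2 blocks summing to 3 forces exactly one block of size 2 and the rest size 1 → block sizes [2, 1]

Assembling the blocks gives a Jordan form
J =
  [5, 1, 0]
  [0, 5, 0]
  [0, 0, 5]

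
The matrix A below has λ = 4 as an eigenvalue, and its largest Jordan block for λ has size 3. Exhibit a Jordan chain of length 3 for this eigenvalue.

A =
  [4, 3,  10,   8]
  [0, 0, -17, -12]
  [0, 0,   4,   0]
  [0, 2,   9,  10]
A Jordan chain for λ = 4 of length 3:
v_1 = (-1, 0, 0, 0)ᵀ
v_2 = (5, -3, 0, 1)ᵀ
v_3 = (0, 5, -1, 0)ᵀ

Let N = A − (4)·I. We want v_3 with N^3 v_3 = 0 but N^2 v_3 ≠ 0; then v_{j-1} := N · v_j for j = 3, …, 2.

Pick v_3 = (0, 5, -1, 0)ᵀ.
Then v_2 = N · v_3 = (5, -3, 0, 1)ᵀ.
Then v_1 = N · v_2 = (-1, 0, 0, 0)ᵀ.

Sanity check: (A − (4)·I) v_1 = (0, 0, 0, 0)ᵀ = 0. ✓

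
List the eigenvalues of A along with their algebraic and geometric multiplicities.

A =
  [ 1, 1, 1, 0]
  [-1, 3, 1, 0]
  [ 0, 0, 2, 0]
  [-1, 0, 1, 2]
λ = 2: alg = 4, geom = 2

Step 1 — factor the characteristic polynomial to read off the algebraic multiplicities:
  χ_A(x) = (x - 2)^4

Step 2 — compute geometric multiplicities via the rank-nullity identity g(λ) = n − rank(A − λI):
  rank(A − (2)·I) = 2, so dim ker(A − (2)·I) = n − 2 = 2

Summary:
  λ = 2: algebraic multiplicity = 4, geometric multiplicity = 2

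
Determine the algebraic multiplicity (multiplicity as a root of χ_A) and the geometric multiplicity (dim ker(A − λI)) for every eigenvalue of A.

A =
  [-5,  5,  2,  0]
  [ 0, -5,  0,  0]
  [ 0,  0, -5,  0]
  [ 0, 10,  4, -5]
λ = -5: alg = 4, geom = 3

Step 1 — factor the characteristic polynomial to read off the algebraic multiplicities:
  χ_A(x) = (x + 5)^4

Step 2 — compute geometric multiplicities via the rank-nullity identity g(λ) = n − rank(A − λI):
  rank(A − (-5)·I) = 1, so dim ker(A − (-5)·I) = n − 1 = 3

Summary:
  λ = -5: algebraic multiplicity = 4, geometric multiplicity = 3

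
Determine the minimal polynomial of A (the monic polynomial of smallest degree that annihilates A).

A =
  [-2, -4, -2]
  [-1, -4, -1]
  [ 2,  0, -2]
x^3 + 8*x^2 + 20*x + 16

The characteristic polynomial is χ_A(x) = (x + 2)^2*(x + 4), so the eigenvalues are known. The minimal polynomial is
  m_A(x) = Π_λ (x − λ)^{k_λ}
where k_λ is the size of the *largest* Jordan block for λ (equivalently, the smallest k with (A − λI)^k v = 0 for every generalised eigenvector v of λ).

  λ = -4: largest Jordan block has size 1, contributing (x + 4)
  λ = -2: largest Jordan block has size 2, contributing (x + 2)^2

So m_A(x) = (x + 2)^2*(x + 4) = x^3 + 8*x^2 + 20*x + 16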